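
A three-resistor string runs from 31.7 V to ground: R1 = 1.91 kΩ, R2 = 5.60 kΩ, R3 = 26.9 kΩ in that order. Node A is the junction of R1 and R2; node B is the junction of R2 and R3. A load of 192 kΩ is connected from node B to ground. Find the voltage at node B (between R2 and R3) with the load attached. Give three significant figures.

At node B, R3 is in parallel with the load: R3‖R_L = 23.59 kΩ.
Below node A the resistance is R2 + (R3‖R_L) = 29.19 kΩ, so V_A = 31.7 × 29.19/31.10 = 29.75 V.
Then V_B = V_A × (R3‖R_L)/(R2 + R3‖R_L) = 29.75 × 23.59/29.19 = 24.0 V.

V ≈ 24.0 V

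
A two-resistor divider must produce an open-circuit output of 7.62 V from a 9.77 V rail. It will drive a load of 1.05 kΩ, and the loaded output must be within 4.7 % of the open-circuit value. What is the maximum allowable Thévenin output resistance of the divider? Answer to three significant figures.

Loading drop = R_th/(R_th + R_L) ≤ 0.0470, so R_th ≤ R_L · ε/(1−ε) = 1.05 kΩ × 0.0470/0.9530 = 51.8 Ω.

R_th ≤ 51.8 Ω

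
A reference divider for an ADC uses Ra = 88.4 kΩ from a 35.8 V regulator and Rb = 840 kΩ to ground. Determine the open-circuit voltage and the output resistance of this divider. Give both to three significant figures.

V_th is the open-circuit tap voltage: 35.8 × 840/(88.4 + 840) = 32.4 V.
With the supply zeroed, Ra and Rb appear in parallel from the tap: R_th = Ra‖Rb = (88.4 × 840)/928.4 = 80.0 kΩ.

V_th = 32.4 V, R_th = 80.0 kΩ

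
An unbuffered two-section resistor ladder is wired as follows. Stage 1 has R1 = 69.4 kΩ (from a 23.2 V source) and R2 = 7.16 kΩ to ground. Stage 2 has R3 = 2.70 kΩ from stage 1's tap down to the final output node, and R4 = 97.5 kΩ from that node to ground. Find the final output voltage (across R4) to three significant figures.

Stage 2 presents R3+R4 = 100.2 kΩ as a load on stage 1's tap.
Stage 1's lower leg becomes R2‖(R3+R4) = 6.682 kΩ, so V_mid = 23.2 × 6.682/76.08 = 2.038 V.
Stage 2 is itself unloaded: V_out = V_mid × R4/(R3+R4) = 2.038 × 97.5/100.2 = 1.98 V.

V_out ≈ 1.98 V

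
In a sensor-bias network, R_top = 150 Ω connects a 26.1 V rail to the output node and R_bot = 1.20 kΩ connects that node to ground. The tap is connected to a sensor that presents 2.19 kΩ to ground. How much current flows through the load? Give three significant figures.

I_L ≈ 9.99 mA

R_bot‖R_L = 775.2 Ω; V_out = 26.1 × 775.2/925.2 = 21.87 V.
I_L = V_out / R_L = 21.87 / 2.19 kΩ = 9.99 mA.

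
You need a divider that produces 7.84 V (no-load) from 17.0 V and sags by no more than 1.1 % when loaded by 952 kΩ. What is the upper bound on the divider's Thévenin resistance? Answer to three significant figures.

R_th ≤ 10.6 kΩ

Loading drop = R_th/(R_th + R_L) ≤ 0.0110, so R_th ≤ R_L · ε/(1−ε) = 952 kΩ × 0.0110/0.9890 = 10.6 kΩ.
(Any R1, R2 with R2/(R1+R2) = 0.461 and R1‖R2 ≤ 10.6 kΩ will meet the spec.)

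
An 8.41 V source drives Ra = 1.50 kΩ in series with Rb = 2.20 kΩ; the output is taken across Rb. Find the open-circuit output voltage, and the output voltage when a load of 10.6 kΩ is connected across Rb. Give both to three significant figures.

Open-circuit: V = 8.41 × 2.20/(1.50 + 2.20) = 5.00 V.
With the load, Rb becomes Rb‖R_L = 1.822 kΩ, so V = 8.41 × 1.822/3.322 = 4.61 V.

Unloaded: 5.00 V; loaded: 4.61 V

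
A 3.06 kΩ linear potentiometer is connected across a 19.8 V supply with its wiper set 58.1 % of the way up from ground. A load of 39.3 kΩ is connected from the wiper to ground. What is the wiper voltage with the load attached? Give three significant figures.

V ≈ 11.3 V

The wiper splits the pot into (1−α)R = 1.282 kΩ above and αR = 1.778 kΩ below.
Lower section ‖ load = 1.701 kΩ.
V_wiper = 19.8 × 1.701/(1.282 + 1.701) = 11.3 V.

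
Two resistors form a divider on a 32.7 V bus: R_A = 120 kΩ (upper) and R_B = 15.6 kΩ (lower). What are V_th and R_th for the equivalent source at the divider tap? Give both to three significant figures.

V_th is the open-circuit tap voltage: 32.7 × 15.6/(120 + 15.6) = 3.76 V.
With the supply zeroed, R_A and R_B appear in parallel from the tap: R_th = R_A‖R_B = (120 × 15.6)/135.6 = 13.8 kΩ.

V_th = 3.76 V, R_th = 13.8 kΩ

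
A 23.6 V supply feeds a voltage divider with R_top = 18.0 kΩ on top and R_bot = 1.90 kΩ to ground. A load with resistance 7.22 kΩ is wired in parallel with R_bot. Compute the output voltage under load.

The load sits in parallel with R_bot: R_bot‖R_L = (1.90 × 7.22) / (1.90 + 7.22) = 1.504 kΩ.
V_out = 23.6 × 1.504 / (18.0 + 1.504) = 23.6 × 1.504/19.50 = 1.82 V.
(Unloaded it would have been 2.25 V.)

V_out ≈ 1.82 V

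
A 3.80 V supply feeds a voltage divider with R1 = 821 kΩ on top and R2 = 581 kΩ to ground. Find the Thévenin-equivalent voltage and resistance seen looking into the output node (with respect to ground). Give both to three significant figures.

V_th is the open-circuit tap voltage: 3.80 × 581/(821 + 581) = 1.57 V.
With the supply zeroed, R1 and R2 appear in parallel from the tap: R_th = R1‖R2 = (821 × 581)/1402 = 340 kΩ.

V_th = 1.57 V, R_th = 340 kΩ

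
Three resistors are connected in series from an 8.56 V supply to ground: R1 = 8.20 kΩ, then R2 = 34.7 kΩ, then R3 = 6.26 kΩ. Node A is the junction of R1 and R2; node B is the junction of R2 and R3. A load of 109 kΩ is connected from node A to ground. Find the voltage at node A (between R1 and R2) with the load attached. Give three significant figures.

V ≈ 6.71 V

Below node A the series string R2+R3 = 40.96 kΩ sits in parallel with the 109 kΩ load: 29.77 kΩ.
V_A = 8.56 × 29.77/(8.20 + 29.77) = 6.71 V.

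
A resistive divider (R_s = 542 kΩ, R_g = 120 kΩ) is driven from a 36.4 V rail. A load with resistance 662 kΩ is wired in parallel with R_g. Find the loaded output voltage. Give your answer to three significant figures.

V_out ≈ 5.75 V

The load sits in parallel with R_g: R_g‖R_L = (120 × 662) / (120 + 662) = 101.6 kΩ.
V_out = 36.4 × 101.6 / (542 + 101.6) = 36.4 × 101.6/643.6 = 5.75 V.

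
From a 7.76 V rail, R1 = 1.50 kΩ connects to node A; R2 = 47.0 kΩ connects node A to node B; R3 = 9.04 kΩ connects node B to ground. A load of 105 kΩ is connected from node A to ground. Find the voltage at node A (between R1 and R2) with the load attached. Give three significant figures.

Below node A the series string R2+R3 = 56.04 kΩ sits in parallel with the 105 kΩ load: 36.54 kΩ.
V_A = 7.76 × 36.54/(1.50 + 36.54) = 7.45 V.

V ≈ 7.45 V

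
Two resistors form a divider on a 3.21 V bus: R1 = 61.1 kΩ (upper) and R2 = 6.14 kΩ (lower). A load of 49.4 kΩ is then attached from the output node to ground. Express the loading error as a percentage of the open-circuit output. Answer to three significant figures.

10.1 %

Unloaded V = 3.21 × 6.14/67.24 = 0.29312 V.
Loaded: R2‖R_L = 5.461 kΩ, giving V = 3.21 × 5.461/66.56 = 0.26337 V.
Drop = (0.29312 − 0.26337) / 0.29312 = 10.1 %.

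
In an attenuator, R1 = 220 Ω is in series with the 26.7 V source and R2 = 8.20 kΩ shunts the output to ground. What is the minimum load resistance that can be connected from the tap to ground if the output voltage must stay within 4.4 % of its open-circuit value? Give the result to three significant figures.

Output resistance R_th = R1‖R2 = (220 × 8200)/8420 = 214.3 Ω.
The fractional drop is R_th/(R_th + R_L); requiring this ≤ 0.0440 gives R_L ≥ R_th(1/0.0440 − 1) = 214.3 × 21.73 = 4.66 kΩ.

R_L(min) ≈ 4.66 kΩ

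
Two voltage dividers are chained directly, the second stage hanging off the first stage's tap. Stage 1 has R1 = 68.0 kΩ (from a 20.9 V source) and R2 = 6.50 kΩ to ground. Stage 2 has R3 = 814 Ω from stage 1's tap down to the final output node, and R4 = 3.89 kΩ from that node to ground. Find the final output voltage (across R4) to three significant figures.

V_out ≈ 0.667 V

Stage 2 presents R3+R4 = 4704 Ω as a load on stage 1's tap.
Stage 1's lower leg becomes R2‖(R3+R4) = 2729 Ω, so V_mid = 20.9 × 2729/70730 = 0.8064 V.
Stage 2 is itself unloaded: V_out = V_mid × R4/(R3+R4) = 0.8064 × 3890/4704 = 0.667 V.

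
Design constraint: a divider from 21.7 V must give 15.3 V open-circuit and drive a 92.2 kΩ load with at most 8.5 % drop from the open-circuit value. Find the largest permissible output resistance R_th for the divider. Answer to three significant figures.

Loading drop = R_th/(R_th + R_L) ≤ 0.0850, so R_th ≤ R_L · ε/(1−ε) = 92.2 kΩ × 0.0850/0.9150 = 8.57 kΩ.
(Any R1, R2 with R2/(R1+R2) = 0.705 and R1‖R2 ≤ 8.57 kΩ will meet the spec.)

R_th ≤ 8.57 kΩ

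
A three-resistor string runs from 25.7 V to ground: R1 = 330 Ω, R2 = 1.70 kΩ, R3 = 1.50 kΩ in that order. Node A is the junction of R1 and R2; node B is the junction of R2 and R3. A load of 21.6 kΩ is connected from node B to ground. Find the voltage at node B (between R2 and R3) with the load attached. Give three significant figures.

V ≈ 10.5 V

At node B, R3 is in parallel with the load: R3‖R_L = 1403 Ω.
Below node A the resistance is R2 + (R3‖R_L) = 3103 Ω, so V_A = 25.7 × 3103/3433 = 23.23 V.
Then V_B = V_A × (R3‖R_L)/(R2 + R3‖R_L) = 23.23 × 1403/3103 = 10.5 V.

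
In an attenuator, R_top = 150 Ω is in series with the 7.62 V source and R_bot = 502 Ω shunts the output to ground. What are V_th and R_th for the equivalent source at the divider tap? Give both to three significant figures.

V_th = 5.87 V, R_th = 115 Ω

V_th is the open-circuit tap voltage: 7.62 × 502/(150 + 502) = 5.87 V.
With the supply zeroed, R_top and R_bot appear in parallel from the tap: R_th = R_top‖R_bot = (150 × 502)/652.0 = 115 Ω.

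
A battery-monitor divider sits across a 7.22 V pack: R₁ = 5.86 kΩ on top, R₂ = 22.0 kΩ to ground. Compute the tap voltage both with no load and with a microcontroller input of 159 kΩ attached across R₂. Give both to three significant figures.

Unloaded: 5.70 V; loaded: 5.54 V

Open-circuit: V = 7.22 × 22.0/(5.86 + 22.0) = 5.70 V.
With the load, R₂ becomes R₂‖R_L = 19.33 kΩ, so V = 7.22 × 19.33/25.19 = 5.54 V.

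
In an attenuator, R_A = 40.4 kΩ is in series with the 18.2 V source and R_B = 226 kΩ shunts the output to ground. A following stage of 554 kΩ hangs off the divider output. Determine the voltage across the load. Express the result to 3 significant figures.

The load sits in parallel with R_B: R_B‖R_L = (226 × 554) / (226 + 554) = 160.5 kΩ.
V_out = 18.2 × 160.5 / (40.4 + 160.5) = 18.2 × 160.5/200.9 = 14.5 V.
(Unloaded it would have been 15.4 V.)

V_out ≈ 14.5 V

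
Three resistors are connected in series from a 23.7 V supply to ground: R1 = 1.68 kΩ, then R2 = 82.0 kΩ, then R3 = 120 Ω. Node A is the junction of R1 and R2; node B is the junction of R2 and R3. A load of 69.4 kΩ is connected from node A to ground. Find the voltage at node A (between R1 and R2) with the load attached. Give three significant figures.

V ≈ 22.7 V

Below node A the series string R2+R3 = 82120 Ω sits in parallel with the 69400 Ω load: 37610 Ω.
V_A = 23.7 × 37610/(1680 + 37610) = 22.7 V.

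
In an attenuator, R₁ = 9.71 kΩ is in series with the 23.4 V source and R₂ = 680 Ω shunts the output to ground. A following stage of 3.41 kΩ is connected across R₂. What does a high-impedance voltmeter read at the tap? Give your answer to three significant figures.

V_out ≈ 1.29 V

The load sits in parallel with R₂: R₂‖R_L = (680 × 3410) / (680 + 3410) = 566.9 Ω.
V_out = 23.4 × 566.9 / (9710 + 566.9) = 23.4 × 566.9/10280 = 1.29 V.
(Unloaded it would have been 1.53 V.)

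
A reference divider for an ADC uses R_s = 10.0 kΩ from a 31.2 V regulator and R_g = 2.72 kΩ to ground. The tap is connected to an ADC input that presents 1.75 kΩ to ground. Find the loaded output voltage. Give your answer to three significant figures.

V_out ≈ 3.00 V

The load sits in parallel with R_g: R_g‖R_L = (2.72 × 1.75) / (2.72 + 1.75) = 1.065 kΩ.
V_out = 31.2 × 1.065 / (10.0 + 1.065) = 31.2 × 1.065/11.06 = 3.00 V.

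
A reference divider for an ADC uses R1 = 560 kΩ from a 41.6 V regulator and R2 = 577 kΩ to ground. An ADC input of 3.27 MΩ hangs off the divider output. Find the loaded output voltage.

V_out ≈ 19.4 V

The load sits in parallel with R2: R2‖R_L = (577 × 3270) / (577 + 3270) = 490.5 kΩ.
V_out = 41.6 × 490.5 / (560 + 490.5) = 41.6 × 490.5/1050 = 19.4 V.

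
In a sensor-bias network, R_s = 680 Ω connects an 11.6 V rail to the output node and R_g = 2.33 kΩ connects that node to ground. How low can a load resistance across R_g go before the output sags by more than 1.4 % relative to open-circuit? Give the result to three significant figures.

Output resistance R_th = R_s‖R_g = (680 × 2330)/3010 = 526.4 Ω.
The fractional drop is R_th/(R_th + R_L); requiring this ≤ 0.0140 gives R_L ≥ R_th(1/0.0140 − 1) = 526.4 × 70.43 = 37.1 kΩ.

R_L(min) ≈ 37.1 kΩ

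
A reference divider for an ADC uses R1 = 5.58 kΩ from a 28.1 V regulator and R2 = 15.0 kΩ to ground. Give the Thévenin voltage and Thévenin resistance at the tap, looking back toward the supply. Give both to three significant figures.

V_th = 20.5 V, R_th = 4.07 kΩ

V_th is the open-circuit tap voltage: 28.1 × 15.0/(5.58 + 15.0) = 20.5 V.
With the supply zeroed, R1 and R2 appear in parallel from the tap: R_th = R1‖R2 = (5.58 × 15.0)/20.58 = 4.07 kΩ.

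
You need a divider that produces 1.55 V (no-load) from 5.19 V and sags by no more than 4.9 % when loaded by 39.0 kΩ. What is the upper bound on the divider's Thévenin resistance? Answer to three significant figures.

R_th ≤ 2.01 kΩ

Loading drop = R_th/(R_th + R_L) ≤ 0.0490, so R_th ≤ R_L · ε/(1−ε) = 39.0 kΩ × 0.0490/0.9510 = 2.01 kΩ.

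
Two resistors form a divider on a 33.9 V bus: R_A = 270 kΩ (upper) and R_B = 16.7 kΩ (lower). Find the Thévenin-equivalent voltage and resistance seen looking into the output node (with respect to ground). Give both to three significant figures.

V_th is the open-circuit tap voltage: 33.9 × 16.7/(270 + 16.7) = 1.97 V.
With the supply zeroed, R_A and R_B appear in parallel from the tap: R_th = R_A‖R_B = (270 × 16.7)/286.7 = 15.7 kΩ.

V_th = 1.97 V, R_th = 15.7 kΩ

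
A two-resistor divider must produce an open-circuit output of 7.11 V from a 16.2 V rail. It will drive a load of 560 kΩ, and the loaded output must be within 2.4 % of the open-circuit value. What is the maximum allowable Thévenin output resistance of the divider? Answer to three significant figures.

R_th ≤ 13.8 kΩ

Loading drop = R_th/(R_th + R_L) ≤ 0.0240, so R_th ≤ R_L · ε/(1−ε) = 560 kΩ × 0.0240/0.9760 = 13.8 kΩ.
(Any R1, R2 with R2/(R1+R2) = 0.439 and R1‖R2 ≤ 13.8 kΩ will meet the spec.)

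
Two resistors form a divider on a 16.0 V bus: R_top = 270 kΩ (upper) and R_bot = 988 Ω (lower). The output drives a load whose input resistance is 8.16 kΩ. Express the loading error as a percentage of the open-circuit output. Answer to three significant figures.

10.8 %

The divider's output (Thévenin) resistance is R_top‖R_bot = 984.4 Ω.
Fractional drop under load = R_th/(R_th + R_L) = 984.4 / (984.4 + 8160) = 0.1077.
So the output falls by 10.8 %.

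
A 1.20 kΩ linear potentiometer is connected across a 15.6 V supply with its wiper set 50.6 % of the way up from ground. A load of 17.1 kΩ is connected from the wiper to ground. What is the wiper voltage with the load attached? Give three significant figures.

The wiper splits the pot into (1−α)R = 592.8 Ω above and αR = 607.2 Ω below.
Lower section ‖ load = 586.4 Ω.
V_wiper = 15.6 × 586.4/(592.8 + 586.4) = 7.76 V.

V ≈ 7.76 V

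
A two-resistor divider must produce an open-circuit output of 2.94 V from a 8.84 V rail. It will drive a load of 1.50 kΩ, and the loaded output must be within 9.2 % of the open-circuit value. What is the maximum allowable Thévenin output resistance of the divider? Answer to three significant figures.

R_th ≤ 152 Ω

Loading drop = R_th/(R_th + R_L) ≤ 0.0920, so R_th ≤ R_L · ε/(1−ε) = 1.50 kΩ × 0.0920/0.9080 = 152 Ω.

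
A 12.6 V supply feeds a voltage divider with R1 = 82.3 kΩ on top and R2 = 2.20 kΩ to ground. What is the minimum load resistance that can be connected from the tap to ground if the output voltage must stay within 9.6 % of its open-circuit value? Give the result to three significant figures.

Output resistance R_th = R1‖R2 = (82.3 × 2.20)/84.50 = 2.143 kΩ.
The fractional drop is R_th/(R_th + R_L); requiring this ≤ 0.0960 gives R_L ≥ R_th(1/0.0960 − 1) = 2.143 × 9.417 = 20.2 kΩ.

R_L(min) ≈ 20.2 kΩ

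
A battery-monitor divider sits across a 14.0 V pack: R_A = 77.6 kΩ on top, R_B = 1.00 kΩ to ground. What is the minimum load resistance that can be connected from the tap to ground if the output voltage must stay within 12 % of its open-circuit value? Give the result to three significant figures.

R_L(min) ≈ 7.24 kΩ

Output resistance R_th = R_A‖R_B = (77600 × 1000)/78600 = 987.3 Ω.
The fractional drop is R_th/(R_th + R_L); requiring this ≤ 0.120 gives R_L ≥ R_th(1/0.120 − 1) = 987.3 × 7.333 = 7.24 kΩ.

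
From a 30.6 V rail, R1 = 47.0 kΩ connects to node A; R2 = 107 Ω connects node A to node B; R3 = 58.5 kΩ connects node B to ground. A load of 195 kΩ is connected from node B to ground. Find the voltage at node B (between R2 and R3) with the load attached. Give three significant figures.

V ≈ 15.0 V

At node B, R3 is in parallel with the load: R3‖R_L = 45000 Ω.
Below node A the resistance is R2 + (R3‖R_L) = 45110 Ω, so V_A = 30.6 × 45110/92110 = 14.99 V.
Then V_B = V_A × (R3‖R_L)/(R2 + R3‖R_L) = 14.99 × 45000/45110 = 15.0 V.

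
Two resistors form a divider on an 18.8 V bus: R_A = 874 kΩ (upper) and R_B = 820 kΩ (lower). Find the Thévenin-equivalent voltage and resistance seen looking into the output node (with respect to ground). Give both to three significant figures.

V_th = 9.10 V, R_th = 423 kΩ

V_th is the open-circuit tap voltage: 18.8 × 820/(874 + 820) = 9.10 V.
With the supply zeroed, R_A and R_B appear in parallel from the tap: R_th = R_A‖R_B = (874 × 820)/1694 = 423 kΩ.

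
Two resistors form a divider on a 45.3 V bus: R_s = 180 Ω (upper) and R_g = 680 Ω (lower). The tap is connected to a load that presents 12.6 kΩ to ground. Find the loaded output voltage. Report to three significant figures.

The load sits in parallel with R_g: R_g‖R_L = (680 × 12600) / (680 + 12600) = 645.2 Ω.
V_out = 45.3 × 645.2 / (180 + 645.2) = 45.3 × 645.2/825.2 = 35.4 V.

V_out ≈ 35.4 V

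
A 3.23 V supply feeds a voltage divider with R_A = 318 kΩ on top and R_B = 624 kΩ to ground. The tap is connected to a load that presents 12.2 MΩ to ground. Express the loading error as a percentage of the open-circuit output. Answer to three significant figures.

1.70 %

The divider's output (Thévenin) resistance is R_A‖R_B = 210.6 kΩ.
Fractional drop under load = R_th/(R_th + R_L) = 210.6 / (210.6 + 12200) = 0.01697.
So the output falls by 1.70 %.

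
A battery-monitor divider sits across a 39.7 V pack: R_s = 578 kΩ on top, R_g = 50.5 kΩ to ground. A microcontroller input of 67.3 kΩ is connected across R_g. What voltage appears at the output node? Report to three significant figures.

The load sits in parallel with R_g: R_g‖R_L = (50.5 × 67.3) / (50.5 + 67.3) = 28.85 kΩ.
V_out = 39.7 × 28.85 / (578 + 28.85) = 39.7 × 28.85/606.9 = 1.89 V.
(Unloaded it would have been 3.19 V.)

V_out ≈ 1.89 V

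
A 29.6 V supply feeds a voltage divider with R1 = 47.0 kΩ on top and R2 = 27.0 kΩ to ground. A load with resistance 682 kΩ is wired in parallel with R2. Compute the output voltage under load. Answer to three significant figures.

The load sits in parallel with R2: R2‖R_L = (27.0 × 682) / (27.0 + 682) = 25.97 kΩ.
V_out = 29.6 × 25.97 / (47.0 + 25.97) = 29.6 × 25.97/72.97 = 10.5 V.
(Unloaded it would have been 10.8 V.)

V_out ≈ 10.5 V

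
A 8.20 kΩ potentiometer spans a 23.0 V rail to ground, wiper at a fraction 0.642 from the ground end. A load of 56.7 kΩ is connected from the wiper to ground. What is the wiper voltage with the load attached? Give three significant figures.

The wiper splits the pot into (1−α)R = 2.936 kΩ above and αR = 5.264 kΩ below.
Lower section ‖ load = 4.817 kΩ.
V_wiper = 23.0 × 4.817/(2.936 + 4.817) = 14.3 V.

V ≈ 14.3 V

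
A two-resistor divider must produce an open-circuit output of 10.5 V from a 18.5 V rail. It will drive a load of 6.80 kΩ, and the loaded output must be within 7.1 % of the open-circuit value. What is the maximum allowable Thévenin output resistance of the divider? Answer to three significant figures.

Loading drop = R_th/(R_th + R_L) ≤ 0.0710, so R_th ≤ R_L · ε/(1−ε) = 6.80 kΩ × 0.0710/0.9290 = 520 Ω.

R_th ≤ 520 Ω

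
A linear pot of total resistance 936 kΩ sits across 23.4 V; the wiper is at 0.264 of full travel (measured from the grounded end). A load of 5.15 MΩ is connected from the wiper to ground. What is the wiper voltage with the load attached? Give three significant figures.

The wiper splits the pot into (1−α)R = 688.9 kΩ above and αR = 247.1 kΩ below.
Lower section ‖ load = 235.8 kΩ.
V_wiper = 23.4 × 235.8/(688.9 + 235.8) = 5.97 V.

V ≈ 5.97 V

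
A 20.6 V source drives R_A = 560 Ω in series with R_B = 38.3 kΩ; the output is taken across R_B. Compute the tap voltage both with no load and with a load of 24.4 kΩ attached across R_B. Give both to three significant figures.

Open-circuit: V = 20.6 × 38300/(560 + 38300) = 20.3 V.
With the load, R_B becomes R_B‖R_L = 14900 Ω, so V = 20.6 × 14900/15460 = 19.9 V.

Unloaded: 20.3 V; loaded: 19.9 V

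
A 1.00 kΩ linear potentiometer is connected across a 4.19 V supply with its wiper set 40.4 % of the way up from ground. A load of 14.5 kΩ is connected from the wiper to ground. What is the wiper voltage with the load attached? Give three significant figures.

The wiper splits the pot into (1−α)R = 596.0 Ω above and αR = 404.0 Ω below.
Lower section ‖ load = 393.0 Ω.
V_wiper = 4.19 × 393.0/(596.0 + 393.0) = 1.67 V.

V ≈ 1.67 V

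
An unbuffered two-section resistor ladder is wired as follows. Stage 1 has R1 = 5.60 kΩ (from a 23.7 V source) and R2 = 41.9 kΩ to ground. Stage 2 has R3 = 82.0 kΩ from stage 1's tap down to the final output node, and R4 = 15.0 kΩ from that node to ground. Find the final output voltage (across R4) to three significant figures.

Stage 2 presents R3+R4 = 97.00 kΩ as a load on stage 1's tap.
Stage 1's lower leg becomes R2‖(R3+R4) = 29.26 kΩ, so V_mid = 23.7 × 29.26/34.86 = 19.89 V.
Stage 2 is itself unloaded: V_out = V_mid × R4/(R3+R4) = 19.89 × 15.0/97.00 = 3.08 V.

V_out ≈ 3.08 V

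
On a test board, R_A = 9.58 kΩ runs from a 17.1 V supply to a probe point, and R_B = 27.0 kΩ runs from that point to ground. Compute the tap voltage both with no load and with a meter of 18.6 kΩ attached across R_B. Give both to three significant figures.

Open-circuit: V = 17.1 × 27.0/(9.58 + 27.0) = 12.6 V.
With the load, R_B becomes R_B‖R_L = 11.01 kΩ, so V = 17.1 × 11.01/20.59 = 9.15 V.

Unloaded: 12.6 V; loaded: 9.15 V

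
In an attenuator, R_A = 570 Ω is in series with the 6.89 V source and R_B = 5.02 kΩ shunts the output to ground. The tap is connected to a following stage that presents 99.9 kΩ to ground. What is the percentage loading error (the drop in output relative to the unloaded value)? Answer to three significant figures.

0.510 %

The divider's output (Thévenin) resistance is R_A‖R_B = 511.9 Ω.
Fractional drop under load = R_th/(R_th + R_L) = 511.9 / (511.9 + 99900) = 0.005098.
So the output falls by 0.510 %.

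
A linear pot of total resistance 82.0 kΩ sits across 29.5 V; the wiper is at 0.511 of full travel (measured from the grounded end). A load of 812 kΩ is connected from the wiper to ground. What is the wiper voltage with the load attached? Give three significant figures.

V ≈ 14.7 V

The wiper splits the pot into (1−α)R = 40.10 kΩ above and αR = 41.90 kΩ below.
Lower section ‖ load = 39.85 kΩ.
V_wiper = 29.5 × 39.85/(40.10 + 39.85) = 14.7 V.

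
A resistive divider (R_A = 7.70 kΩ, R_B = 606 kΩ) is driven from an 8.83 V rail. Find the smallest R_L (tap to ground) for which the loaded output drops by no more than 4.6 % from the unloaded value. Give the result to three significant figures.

R_L(min) ≈ 158 kΩ

Output resistance R_th = R_A‖R_B = (7.70 × 606)/613.7 = 7.603 kΩ.
The fractional drop is R_th/(R_th + R_L); requiring this ≤ 0.0460 gives R_L ≥ R_th(1/0.0460 − 1) = 7.603 × 20.74 = 158 kΩ.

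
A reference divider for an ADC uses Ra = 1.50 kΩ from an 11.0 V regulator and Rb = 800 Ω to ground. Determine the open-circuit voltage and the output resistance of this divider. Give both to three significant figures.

V_th is the open-circuit tap voltage: 11.0 × 800/(1500 + 800) = 3.83 V.
With the supply zeroed, Ra and Rb appear in parallel from the tap: R_th = Ra‖Rb = (1500 × 800)/2300 = 522 Ω.

V_th = 3.83 V, R_th = 522 Ω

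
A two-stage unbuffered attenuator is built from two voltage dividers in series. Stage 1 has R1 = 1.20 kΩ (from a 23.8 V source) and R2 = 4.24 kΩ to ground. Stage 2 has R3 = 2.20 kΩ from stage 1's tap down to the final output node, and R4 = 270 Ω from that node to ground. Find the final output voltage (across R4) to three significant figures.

Stage 2 presents R3+R4 = 2470 Ω as a load on stage 1's tap.
Stage 1's lower leg becomes R2‖(R3+R4) = 1561 Ω, so V_mid = 23.8 × 1561/2761 = 13.46 V.
Stage 2 is itself unloaded: V_out = V_mid × R4/(R3+R4) = 13.46 × 270/2470 = 1.47 V.

V_out ≈ 1.47 V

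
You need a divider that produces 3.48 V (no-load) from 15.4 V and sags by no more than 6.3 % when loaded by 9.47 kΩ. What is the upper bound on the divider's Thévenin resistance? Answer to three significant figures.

Loading drop = R_th/(R_th + R_L) ≤ 0.0630, so R_th ≤ R_L · ε/(1−ε) = 9.47 kΩ × 0.0630/0.9370 = 637 Ω.

R_th ≤ 637 Ω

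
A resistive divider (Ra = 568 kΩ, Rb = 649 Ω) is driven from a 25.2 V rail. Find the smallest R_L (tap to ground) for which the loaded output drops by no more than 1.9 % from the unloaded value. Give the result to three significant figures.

R_L(min) ≈ 33.5 kΩ

Output resistance R_th = Ra‖Rb = (568000 × 649)/568600 = 648.3 Ω.
The fractional drop is R_th/(R_th + R_L); requiring this ≤ 0.0190 gives R_L ≥ R_th(1/0.0190 − 1) = 648.3 × 51.63 = 33.5 kΩ.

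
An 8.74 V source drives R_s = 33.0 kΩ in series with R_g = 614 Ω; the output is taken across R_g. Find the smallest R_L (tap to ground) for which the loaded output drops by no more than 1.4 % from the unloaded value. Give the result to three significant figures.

Output resistance R_th = R_s‖R_g = (33000 × 614)/33610 = 602.8 Ω.
The fractional drop is R_th/(R_th + R_L); requiring this ≤ 0.0140 gives R_L ≥ R_th(1/0.0140 − 1) = 602.8 × 70.43 = 42.5 kΩ.

R_L(min) ≈ 42.5 kΩ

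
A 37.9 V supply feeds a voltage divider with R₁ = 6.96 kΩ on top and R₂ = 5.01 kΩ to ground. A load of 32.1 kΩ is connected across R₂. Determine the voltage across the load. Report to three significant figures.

The load sits in parallel with R₂: R₂‖R_L = (5.01 × 32.1) / (5.01 + 32.1) = 4.334 kΩ.
V_out = 37.9 × 4.334 / (6.96 + 4.334) = 37.9 × 4.334/11.29 = 14.5 V.

V_out ≈ 14.5 V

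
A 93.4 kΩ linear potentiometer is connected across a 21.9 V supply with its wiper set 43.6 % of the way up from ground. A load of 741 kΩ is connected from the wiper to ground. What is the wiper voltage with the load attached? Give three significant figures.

V ≈ 9.26 V

The wiper splits the pot into (1−α)R = 52.68 kΩ above and αR = 40.72 kΩ below.
Lower section ‖ load = 38.60 kΩ.
V_wiper = 21.9 × 38.60/(52.68 + 38.60) = 9.26 V.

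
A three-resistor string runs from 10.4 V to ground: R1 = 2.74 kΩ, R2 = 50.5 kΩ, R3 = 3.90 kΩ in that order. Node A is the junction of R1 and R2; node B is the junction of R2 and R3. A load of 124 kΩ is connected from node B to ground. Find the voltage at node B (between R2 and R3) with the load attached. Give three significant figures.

At node B, R3 is in parallel with the load: R3‖R_L = 3.781 kΩ.
Below node A the resistance is R2 + (R3‖R_L) = 54.28 kΩ, so V_A = 10.4 × 54.28/57.02 = 9.900 V.
Then V_B = V_A × (R3‖R_L)/(R2 + R3‖R_L) = 9.900 × 3.781/54.28 = 0.690 V.

V ≈ 0.690 V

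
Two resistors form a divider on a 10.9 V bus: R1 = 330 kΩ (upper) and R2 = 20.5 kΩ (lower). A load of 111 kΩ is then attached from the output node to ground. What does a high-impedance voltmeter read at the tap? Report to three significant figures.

The load sits in parallel with R2: R2‖R_L = (20.5 × 111) / (20.5 + 111) = 17.30 kΩ.
V_out = 10.9 × 17.30 / (330 + 17.30) = 10.9 × 17.30/347.3 = 0.543 V.

V_out ≈ 0.543 V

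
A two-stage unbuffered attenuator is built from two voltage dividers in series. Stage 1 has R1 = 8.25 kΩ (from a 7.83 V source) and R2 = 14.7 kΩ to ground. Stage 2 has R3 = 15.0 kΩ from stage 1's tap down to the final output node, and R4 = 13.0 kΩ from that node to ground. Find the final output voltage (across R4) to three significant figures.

Stage 2 presents R3+R4 = 28.00 kΩ as a load on stage 1's tap.
Stage 1's lower leg becomes R2‖(R3+R4) = 9.639 kΩ, so V_mid = 7.83 × 9.639/17.89 = 4.219 V.
Stage 2 is itself unloaded: V_out = V_mid × R4/(R3+R4) = 4.219 × 13.0/28.00 = 1.96 V.

V_out ≈ 1.96 V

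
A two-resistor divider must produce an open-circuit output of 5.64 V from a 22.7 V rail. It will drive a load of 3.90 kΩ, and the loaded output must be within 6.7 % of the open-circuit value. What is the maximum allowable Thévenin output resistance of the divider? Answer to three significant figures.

R_th ≤ 280 Ω

Loading drop = R_th/(R_th + R_L) ≤ 0.0670, so R_th ≤ R_L · ε/(1−ε) = 3.90 kΩ × 0.0670/0.9330 = 280 Ω.
(Any R1, R2 with R2/(R1+R2) = 0.248 and R1‖R2 ≤ 280 Ω will meet the spec.)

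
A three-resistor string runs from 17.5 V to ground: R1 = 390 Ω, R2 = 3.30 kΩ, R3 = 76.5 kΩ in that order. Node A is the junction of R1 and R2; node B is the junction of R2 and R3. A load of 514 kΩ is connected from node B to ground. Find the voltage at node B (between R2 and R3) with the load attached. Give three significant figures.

V ≈ 16.6 V

At node B, R3 is in parallel with the load: R3‖R_L = 66590 Ω.
Below node A the resistance is R2 + (R3‖R_L) = 69890 Ω, so V_A = 17.5 × 69890/70280 = 17.40 V.
Then V_B = V_A × (R3‖R_L)/(R2 + R3‖R_L) = 17.40 × 66590/69890 = 16.6 V.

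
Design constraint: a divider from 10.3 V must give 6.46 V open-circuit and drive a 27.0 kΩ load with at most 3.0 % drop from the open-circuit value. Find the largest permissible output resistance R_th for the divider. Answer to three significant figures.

Loading drop = R_th/(R_th + R_L) ≤ 0.0300, so R_th ≤ R_L · ε/(1−ε) = 27.0 kΩ × 0.0300/0.9700 = 835 Ω.
(Any R1, R2 with R2/(R1+R2) = 0.627 and R1‖R2 ≤ 835 Ω will meet the spec.)

R_th ≤ 835 Ω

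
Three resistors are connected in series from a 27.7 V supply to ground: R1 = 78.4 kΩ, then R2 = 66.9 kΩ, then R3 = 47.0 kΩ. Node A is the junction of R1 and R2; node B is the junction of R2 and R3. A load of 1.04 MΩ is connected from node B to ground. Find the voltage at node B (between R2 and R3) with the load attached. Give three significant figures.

V ≈ 6.55 V

At node B, R3 is in parallel with the load: R3‖R_L = 44.97 kΩ.
Below node A the resistance is R2 + (R3‖R_L) = 111.9 kΩ, so V_A = 27.7 × 111.9/190.3 = 16.29 V.
Then V_B = V_A × (R3‖R_L)/(R2 + R3‖R_L) = 16.29 × 44.97/111.9 = 6.55 V.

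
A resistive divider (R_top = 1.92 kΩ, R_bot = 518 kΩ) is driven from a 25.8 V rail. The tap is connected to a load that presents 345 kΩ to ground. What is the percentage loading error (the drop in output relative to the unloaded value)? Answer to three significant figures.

The divider's output (Thévenin) resistance is R_top‖R_bot = 1.913 kΩ.
Fractional drop under load = R_th/(R_th + R_L) = 1.913 / (1.913 + 345) = 0.005514.
So the output falls by 0.551 %.

0.551 %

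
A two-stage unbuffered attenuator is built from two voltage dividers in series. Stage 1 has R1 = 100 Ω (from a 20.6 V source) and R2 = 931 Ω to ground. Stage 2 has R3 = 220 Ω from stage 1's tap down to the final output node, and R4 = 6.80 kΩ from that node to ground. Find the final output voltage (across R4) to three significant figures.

Stage 2 presents R3+R4 = 7020 Ω as a load on stage 1's tap.
Stage 1's lower leg becomes R2‖(R3+R4) = 822.0 Ω, so V_mid = 20.6 × 822.0/922.0 = 18.37 V.
Stage 2 is itself unloaded: V_out = V_mid × R4/(R3+R4) = 18.37 × 6800/7020 = 17.8 V.

V_out ≈ 17.8 V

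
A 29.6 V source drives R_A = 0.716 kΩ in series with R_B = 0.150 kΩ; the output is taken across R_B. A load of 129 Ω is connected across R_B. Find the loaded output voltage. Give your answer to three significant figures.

V_out ≈ 2.61 V

The load sits in parallel with R_B: R_B‖R_L = (150 × 129) / (150 + 129) = 69.35 Ω.
V_out = 29.6 × 69.35 / (716 + 69.35) = 29.6 × 69.35/785.4 = 2.61 V.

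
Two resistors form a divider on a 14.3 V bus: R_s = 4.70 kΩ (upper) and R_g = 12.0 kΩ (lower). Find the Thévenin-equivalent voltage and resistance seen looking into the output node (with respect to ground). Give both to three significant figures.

V_th is the open-circuit tap voltage: 14.3 × 12.0/(4.70 + 12.0) = 10.3 V.
With the supply zeroed, R_s and R_g appear in parallel from the tap: R_th = R_s‖R_g = (4.70 × 12.0)/16.70 = 3.38 kΩ.

V_th = 10.3 V, R_th = 3.38 kΩ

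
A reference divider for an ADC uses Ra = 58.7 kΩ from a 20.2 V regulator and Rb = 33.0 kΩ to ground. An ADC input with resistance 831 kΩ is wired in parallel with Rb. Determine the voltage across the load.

The load sits in parallel with Rb: Rb‖R_L = (33.0 × 831) / (33.0 + 831) = 31.74 kΩ.
V_out = 20.2 × 31.74 / (58.7 + 31.74) = 20.2 × 31.74/90.44 = 7.09 V.
(Unloaded it would have been 7.27 V.)

V_out ≈ 7.09 V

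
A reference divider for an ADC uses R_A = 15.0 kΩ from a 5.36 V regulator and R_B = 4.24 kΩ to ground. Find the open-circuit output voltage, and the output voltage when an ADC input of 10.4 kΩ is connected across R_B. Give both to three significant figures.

Open-circuit: V = 5.36 × 4.24/(15.0 + 4.24) = 1.18 V.
With the load, R_B becomes R_B‖R_L = 3.012 kΩ, so V = 5.36 × 3.012/18.01 = 0.896 V.

Unloaded: 1.18 V; loaded: 0.896 V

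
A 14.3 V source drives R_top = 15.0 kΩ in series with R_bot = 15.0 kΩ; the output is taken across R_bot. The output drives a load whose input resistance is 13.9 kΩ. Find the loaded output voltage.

V_out ≈ 4.64 V

The load sits in parallel with R_bot: R_bot‖R_L = (15.0 × 13.9) / (15.0 + 13.9) = 7.215 kΩ.
V_out = 14.3 × 7.215 / (15.0 + 7.215) = 14.3 × 7.215/22.21 = 4.64 V.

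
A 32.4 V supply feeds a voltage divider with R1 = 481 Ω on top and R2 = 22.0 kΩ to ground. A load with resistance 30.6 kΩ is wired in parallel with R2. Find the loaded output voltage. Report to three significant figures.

The load sits in parallel with R2: R2‖R_L = (22000 × 30600) / (22000 + 30600) = 12800 Ω.
V_out = 32.4 × 12800 / (481 + 12800) = 32.4 × 12800/13280 = 31.2 V.

V_out ≈ 31.2 V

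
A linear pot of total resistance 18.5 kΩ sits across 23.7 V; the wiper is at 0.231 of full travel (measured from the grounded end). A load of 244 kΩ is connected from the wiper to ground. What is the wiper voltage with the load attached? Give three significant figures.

The wiper splits the pot into (1−α)R = 14.23 kΩ above and αR = 4.274 kΩ below.
Lower section ‖ load = 4.200 kΩ.
V_wiper = 23.7 × 4.200/(14.23 + 4.200) = 5.40 V.

V ≈ 5.40 V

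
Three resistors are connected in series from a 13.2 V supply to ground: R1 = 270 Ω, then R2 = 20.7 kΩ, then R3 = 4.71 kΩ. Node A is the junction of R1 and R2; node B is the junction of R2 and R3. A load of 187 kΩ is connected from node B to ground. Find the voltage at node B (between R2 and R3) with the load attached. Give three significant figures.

At node B, R3 is in parallel with the load: R3‖R_L = 4594 Ω.
Below node A the resistance is R2 + (R3‖R_L) = 25290 Ω, so V_A = 13.2 × 25290/25560 = 13.06 V.
Then V_B = V_A × (R3‖R_L)/(R2 + R3‖R_L) = 13.06 × 4594/25290 = 2.37 V.

V ≈ 2.37 V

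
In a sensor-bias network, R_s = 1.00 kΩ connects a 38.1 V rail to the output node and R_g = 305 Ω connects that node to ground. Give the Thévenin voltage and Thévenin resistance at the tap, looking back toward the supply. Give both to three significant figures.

V_th is the open-circuit tap voltage: 38.1 × 305/(1000 + 305) = 8.90 V.
With the supply zeroed, R_s and R_g appear in parallel from the tap: R_th = R_s‖R_g = (1000 × 305)/1305 = 234 Ω.

V_th = 8.90 V, R_th = 234 Ω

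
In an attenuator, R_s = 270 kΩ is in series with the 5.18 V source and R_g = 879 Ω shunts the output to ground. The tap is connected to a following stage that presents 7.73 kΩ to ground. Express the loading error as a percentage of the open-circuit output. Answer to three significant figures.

Unloaded V = 5.18 × 879/270900 = 0.016809 V.
Loaded: R_g‖R_L = 789.3 Ω, giving V = 5.18 × 789.3/270800 = 0.015098 V.
Drop = (0.016809 − 0.015098) / 0.016809 = 10.2 %.

10.2 %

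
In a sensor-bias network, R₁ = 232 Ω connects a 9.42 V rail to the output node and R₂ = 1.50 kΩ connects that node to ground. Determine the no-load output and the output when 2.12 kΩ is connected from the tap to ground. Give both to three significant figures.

Open-circuit: V = 9.42 × 1500/(232 + 1500) = 8.16 V.
With the load, R₂ becomes R₂‖R_L = 878.5 Ω, so V = 9.42 × 878.5/1110 = 7.45 V.

Unloaded: 8.16 V; loaded: 7.45 V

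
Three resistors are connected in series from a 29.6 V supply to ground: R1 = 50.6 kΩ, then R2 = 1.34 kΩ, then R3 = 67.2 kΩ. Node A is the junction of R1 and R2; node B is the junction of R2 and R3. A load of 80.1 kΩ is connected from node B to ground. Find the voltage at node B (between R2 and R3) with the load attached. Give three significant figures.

At node B, R3 is in parallel with the load: R3‖R_L = 36.54 kΩ.
Below node A the resistance is R2 + (R3‖R_L) = 37.88 kΩ, so V_A = 29.6 × 37.88/88.48 = 12.67 V.
Then V_B = V_A × (R3‖R_L)/(R2 + R3‖R_L) = 12.67 × 36.54/37.88 = 12.2 V.

V ≈ 12.2 V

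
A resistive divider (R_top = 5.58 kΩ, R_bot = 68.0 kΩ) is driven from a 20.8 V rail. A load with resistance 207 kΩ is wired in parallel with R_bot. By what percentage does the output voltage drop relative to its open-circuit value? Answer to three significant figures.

2.43 %

The divider's output (Thévenin) resistance is R_top‖R_bot = 5.157 kΩ.
Fractional drop under load = R_th/(R_th + R_L) = 5.157 / (5.157 + 207) = 0.02431.
So the output falls by 2.43 %.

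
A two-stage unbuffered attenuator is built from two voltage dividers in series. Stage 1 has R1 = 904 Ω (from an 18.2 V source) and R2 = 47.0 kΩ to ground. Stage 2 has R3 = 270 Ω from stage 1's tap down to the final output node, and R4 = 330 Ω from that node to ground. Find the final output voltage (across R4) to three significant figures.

Stage 2 presents R3+R4 = 600.0 Ω as a load on stage 1's tap.
Stage 1's lower leg becomes R2‖(R3+R4) = 592.4 Ω, so V_mid = 18.2 × 592.4/1496 = 7.205 V.
Stage 2 is itself unloaded: V_out = V_mid × R4/(R3+R4) = 7.205 × 330/600.0 = 3.96 V.

V_out ≈ 3.96 V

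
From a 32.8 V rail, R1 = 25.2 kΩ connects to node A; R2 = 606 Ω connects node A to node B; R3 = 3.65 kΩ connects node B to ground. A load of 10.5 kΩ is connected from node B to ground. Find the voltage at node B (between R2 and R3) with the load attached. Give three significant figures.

V ≈ 3.12 V

At node B, R3 is in parallel with the load: R3‖R_L = 2708 Ω.
Below node A the resistance is R2 + (R3‖R_L) = 3314 Ω, so V_A = 32.8 × 3314/28510 = 3.813 V.
Then V_B = V_A × (R3‖R_L)/(R2 + R3‖R_L) = 3.813 × 2708/3314 = 3.12 V.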